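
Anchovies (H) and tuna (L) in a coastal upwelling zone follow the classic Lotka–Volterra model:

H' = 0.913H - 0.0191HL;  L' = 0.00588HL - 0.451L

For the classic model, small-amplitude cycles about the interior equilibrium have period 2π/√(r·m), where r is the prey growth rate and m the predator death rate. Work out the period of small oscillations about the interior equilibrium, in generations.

T ≈ 9.79 generations

Here r = 0.913 and m = 0.451, so r·m = 0.412.
ω = √0.412 = 0.642 per generation, hence T = 2π/ω ≈ 9.79 generations.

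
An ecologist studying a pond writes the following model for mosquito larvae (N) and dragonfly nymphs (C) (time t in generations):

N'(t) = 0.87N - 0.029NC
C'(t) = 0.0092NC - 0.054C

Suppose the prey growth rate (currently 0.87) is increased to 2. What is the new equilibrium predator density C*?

C* ≈ 69

At the interior fixed point, setting dN/dt = 0 with N > 0 fixes C* = (prey growth rate)/(NC coefficient) — independent of the other coefficients.
With the change, C* = 2/0.029 = 69; it rises from 30.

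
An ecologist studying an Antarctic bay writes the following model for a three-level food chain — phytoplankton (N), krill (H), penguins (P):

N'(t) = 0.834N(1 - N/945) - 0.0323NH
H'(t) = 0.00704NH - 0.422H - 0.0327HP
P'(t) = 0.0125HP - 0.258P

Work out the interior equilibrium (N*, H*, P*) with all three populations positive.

N* ≈ 190, H* ≈ 20.6, P* ≈ 27.9

From dP/dt = 0: 0.0125H* = 0.258, so H* = 20.6.
From dN/dt = 0: 0.834(1 - N*/945) = 0.0323·20.6, giving N* = 945·(1 - 0.799) = 190.
From dH/dt = 0: 0.00704·190 - 0.422 = 0.0327P*, so P* = 0.913/0.0327 = 27.9.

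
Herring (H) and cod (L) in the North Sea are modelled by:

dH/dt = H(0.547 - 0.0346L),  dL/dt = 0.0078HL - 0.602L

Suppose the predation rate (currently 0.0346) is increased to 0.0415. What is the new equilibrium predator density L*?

L* ≈ 13.2

At the interior fixed point, setting dH/dt = 0 with H > 0 fixes L* = (prey growth rate)/(HL coefficient) — independent of the other coefficients.
With the change, L* = 0.547/0.0415 = 13.2; it falls from 15.8.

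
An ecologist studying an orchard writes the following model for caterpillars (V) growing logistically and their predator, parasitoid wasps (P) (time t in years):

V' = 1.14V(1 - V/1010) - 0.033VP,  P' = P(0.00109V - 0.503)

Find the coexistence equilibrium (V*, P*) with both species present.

From dP/dt = 0 with P > 0: 0.00109V* = 0.503, so V* = 461.
Substitute into dV/dt = 0: 1.14(1 - 461/1010) = 0.033P*.
The bracket is 0.543, giving P* = 0.619/0.033 = 18.8.

V* ≈ 461, P* ≈ 18.8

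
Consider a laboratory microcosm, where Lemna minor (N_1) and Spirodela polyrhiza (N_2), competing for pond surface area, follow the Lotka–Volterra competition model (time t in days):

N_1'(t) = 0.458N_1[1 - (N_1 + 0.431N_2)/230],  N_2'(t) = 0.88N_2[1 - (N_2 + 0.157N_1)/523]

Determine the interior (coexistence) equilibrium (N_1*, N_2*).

Setting both brackets to zero gives the nullclines N_1 + 0.431N_2 = 230 and 0.157N_1 + N_2 = 523.
Substituting N_2 = 523 - 0.157N_1 into the first: N_1(1 - 0.431·0.157) = 230 - 0.431·523.
So N_1* = 4.59/0.932 = 4.92, and then N_2* = 523 - 0.157·4.92 = 522.

N_1* ≈ 4.92, N_2* ≈ 522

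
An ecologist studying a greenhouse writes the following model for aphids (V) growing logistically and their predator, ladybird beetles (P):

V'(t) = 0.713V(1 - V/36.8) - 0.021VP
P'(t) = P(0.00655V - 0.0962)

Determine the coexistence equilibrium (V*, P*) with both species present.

From dP/dt = 0 with P > 0: 0.00655V* = 0.0962, so V* = 14.7.
Substitute into dV/dt = 0: 0.713(1 - 14.7/36.8) = 0.021P*.
The bracket is 0.601, giving P* = 0.428/0.021 = 20.4.

V* ≈ 14.7, P* ≈ 20.4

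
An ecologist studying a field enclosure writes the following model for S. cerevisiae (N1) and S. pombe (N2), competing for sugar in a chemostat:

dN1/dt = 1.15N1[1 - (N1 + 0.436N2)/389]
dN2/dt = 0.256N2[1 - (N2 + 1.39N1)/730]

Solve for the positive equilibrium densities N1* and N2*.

N1* ≈ 180, N2* ≈ 480

Setting both brackets to zero gives the nullclines N1 + 0.436N2 = 389 and 1.39N1 + N2 = 730.
Substituting N2 = 730 - 1.39N1 into the first: N1(1 - 0.436·1.39) = 389 - 0.436·730.
So N1* = 70.7/0.394 = 180, and then N2* = 730 - 1.39·180 = 480.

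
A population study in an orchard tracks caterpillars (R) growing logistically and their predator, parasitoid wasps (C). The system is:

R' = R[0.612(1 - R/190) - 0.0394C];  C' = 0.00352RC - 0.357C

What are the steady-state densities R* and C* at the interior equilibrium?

R* ≈ 101, C* ≈ 7.24

From dC/dt = 0 with C > 0: 0.00352R* = 0.357, so R* = 101.
Substitute into dR/dt = 0: 0.612(1 - 101/190) = 0.0394C*.
The bracket is 0.466, giving C* = 0.285/0.0394 = 7.24.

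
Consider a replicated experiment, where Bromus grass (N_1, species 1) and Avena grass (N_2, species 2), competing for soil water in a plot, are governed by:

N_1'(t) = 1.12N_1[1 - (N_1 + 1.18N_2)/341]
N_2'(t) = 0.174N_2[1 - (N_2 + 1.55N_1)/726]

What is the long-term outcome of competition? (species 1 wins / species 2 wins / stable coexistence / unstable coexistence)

species 2 excludes species 1

Compare the nullcline intercepts: K1/α12 = 341/1.18 = 289 < K2 = 726; K2/α21 = 726/1.55 = 468 > K1 = 341.
Since the inequalities point opposite ways, species 2 can invade but species 1 cannot.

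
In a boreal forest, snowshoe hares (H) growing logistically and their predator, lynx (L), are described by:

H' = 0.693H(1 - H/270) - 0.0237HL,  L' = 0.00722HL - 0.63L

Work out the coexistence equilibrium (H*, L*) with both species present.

H* ≈ 87.3, L* ≈ 19.8

From dL/dt = 0 with L > 0: 0.00722H* = 0.63, so H* = 87.3.
Substitute into dH/dt = 0: 0.693(1 - 87.3/270) = 0.0237L*.
The bracket is 0.677, giving L* = 0.469/0.0237 = 19.8.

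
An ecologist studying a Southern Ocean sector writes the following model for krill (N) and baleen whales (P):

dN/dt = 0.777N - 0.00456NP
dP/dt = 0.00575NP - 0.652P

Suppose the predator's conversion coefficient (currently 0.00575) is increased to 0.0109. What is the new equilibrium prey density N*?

At the interior fixed point, setting dP/dt = 0 with P > 0 fixes N* = (predator death rate)/(NP coefficient) — independent of the other coefficients.
With the change, N* = 0.652/0.0109 = 59.8; it falls from 113.

N* ≈ 59.8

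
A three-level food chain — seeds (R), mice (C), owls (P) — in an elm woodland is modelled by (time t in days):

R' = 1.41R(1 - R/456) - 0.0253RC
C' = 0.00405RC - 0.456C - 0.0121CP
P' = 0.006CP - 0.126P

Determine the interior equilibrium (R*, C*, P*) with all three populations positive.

From dP/dt = 0: 0.006C* = 0.126, so C* = 21.
From dR/dt = 0: 1.41(1 - R*/456) = 0.0253·21, giving R* = 456·(1 - 0.377) = 284.
From dC/dt = 0: 0.00405·284 - 0.456 = 0.0121P*, so P* = 0.695/0.0121 = 57.4.

R* ≈ 284, C* ≈ 21, P* ≈ 57.4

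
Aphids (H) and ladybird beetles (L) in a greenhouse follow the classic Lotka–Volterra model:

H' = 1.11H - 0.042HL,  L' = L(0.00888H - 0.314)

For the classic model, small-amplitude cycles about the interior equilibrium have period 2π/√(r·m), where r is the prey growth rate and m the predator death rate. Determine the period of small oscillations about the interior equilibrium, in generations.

Here r = 1.11 and m = 0.314, so r·m = 0.349.
ω = √0.349 = 0.59 per generation, hence T = 2π/ω ≈ 10.6 generations.

T ≈ 10.6 generations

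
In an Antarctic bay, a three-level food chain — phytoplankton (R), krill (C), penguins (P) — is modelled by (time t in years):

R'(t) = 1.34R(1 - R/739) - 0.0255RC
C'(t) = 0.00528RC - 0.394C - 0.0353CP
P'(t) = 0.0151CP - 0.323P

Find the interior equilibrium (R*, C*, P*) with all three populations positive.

From dP/dt = 0: 0.0151C* = 0.323, so C* = 21.4.
From dR/dt = 0: 1.34(1 - R*/739) = 0.0255·21.4, giving R* = 739·(1 - 0.407) = 438.
From dC/dt = 0: 0.00528·438 - 0.394 = 0.0353P*, so P* = 1.92/0.0353 = 54.4.

R* ≈ 438, C* ≈ 21.4, P* ≈ 54.4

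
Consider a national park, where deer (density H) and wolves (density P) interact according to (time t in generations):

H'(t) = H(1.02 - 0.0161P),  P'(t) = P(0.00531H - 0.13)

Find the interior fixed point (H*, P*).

H* ≈ 24.5, P* ≈ 63.4

Set dP/dt = 0 with P > 0: 0.00531H - 0.13 = 0, so H* = 0.13/0.00531 = 24.5.
Set dH/dt = 0 with H > 0: 1.02 - 0.0161P = 0, so P* = 1.02/0.0161 = 63.4.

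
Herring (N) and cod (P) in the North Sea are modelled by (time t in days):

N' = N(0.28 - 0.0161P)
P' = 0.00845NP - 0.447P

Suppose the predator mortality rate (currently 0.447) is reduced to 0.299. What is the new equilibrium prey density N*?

At the interior fixed point, setting dP/dt = 0 with P > 0 fixes N* = (predator death rate)/(NP coefficient) — independent of the other coefficients.
With the change, N* = 0.299/0.00845 = 35.4; it falls from 52.9.

N* ≈ 35.4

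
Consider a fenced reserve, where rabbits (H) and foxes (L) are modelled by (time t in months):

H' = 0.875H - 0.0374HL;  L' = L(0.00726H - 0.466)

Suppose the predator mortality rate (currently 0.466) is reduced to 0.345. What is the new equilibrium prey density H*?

H* ≈ 47.5

At the interior fixed point, setting dL/dt = 0 with L > 0 fixes H* = (predator death rate)/(HL coefficient) — independent of the other coefficients.
With the change, H* = 0.345/0.00726 = 47.5; it falls from 64.2.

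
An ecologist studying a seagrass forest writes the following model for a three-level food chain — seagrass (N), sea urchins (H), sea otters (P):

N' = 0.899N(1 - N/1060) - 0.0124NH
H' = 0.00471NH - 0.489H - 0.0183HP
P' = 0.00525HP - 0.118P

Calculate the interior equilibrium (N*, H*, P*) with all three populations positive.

N* ≈ 731, H* ≈ 22.5, P* ≈ 162

From dP/dt = 0: 0.00525H* = 0.118, so H* = 22.5.
From dN/dt = 0: 0.899(1 - N*/1060) = 0.0124·22.5, giving N* = 1060·(1 - 0.31) = 731.
From dH/dt = 0: 0.00471·731 - 0.489 = 0.0183P*, so P* = 2.96/0.0183 = 162.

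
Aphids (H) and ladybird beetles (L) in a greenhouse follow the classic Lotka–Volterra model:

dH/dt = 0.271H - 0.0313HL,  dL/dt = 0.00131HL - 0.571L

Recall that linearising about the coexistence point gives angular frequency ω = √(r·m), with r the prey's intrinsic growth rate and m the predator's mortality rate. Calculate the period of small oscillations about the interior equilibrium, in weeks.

Here r = 0.271 and m = 0.571, so r·m = 0.155.
ω = √0.155 = 0.393 per week, hence T = 2π/ω ≈ 16 weeks.

T ≈ 16 weeks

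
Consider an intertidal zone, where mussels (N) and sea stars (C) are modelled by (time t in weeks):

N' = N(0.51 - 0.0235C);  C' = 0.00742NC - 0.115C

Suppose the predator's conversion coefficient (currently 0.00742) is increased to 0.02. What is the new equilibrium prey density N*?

N* ≈ 5.75

At the interior fixed point, setting dC/dt = 0 with C > 0 fixes N* = (predator death rate)/(NC coefficient) — independent of the other coefficients.
With the change, N* = 0.115/0.02 = 5.75; it falls from 15.5.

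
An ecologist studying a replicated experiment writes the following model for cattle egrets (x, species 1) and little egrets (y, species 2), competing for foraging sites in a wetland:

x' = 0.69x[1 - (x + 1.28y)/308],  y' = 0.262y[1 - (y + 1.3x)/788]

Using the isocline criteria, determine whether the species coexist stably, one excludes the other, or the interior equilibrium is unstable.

Compare the nullcline intercepts: K1/α12 = 308/1.28 = 241 < K2 = 788; K2/α21 = 788/1.3 = 606 > K1 = 308.
Since the inequalities point opposite ways, species 2 can invade but species 1 cannot.

species 2 excludes species 1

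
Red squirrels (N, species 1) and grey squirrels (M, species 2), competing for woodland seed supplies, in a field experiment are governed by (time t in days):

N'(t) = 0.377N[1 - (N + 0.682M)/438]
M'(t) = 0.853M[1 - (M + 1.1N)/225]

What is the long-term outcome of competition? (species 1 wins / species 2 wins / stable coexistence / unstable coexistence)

species 1 excludes species 2

Compare the nullcline intercepts: K1/α12 = 438/0.682 = 642 > K2 = 225; K2/α21 = 225/1.1 = 205 < K1 = 438.
Since the inequalities point opposite ways, species 1 can invade but species 2 cannot.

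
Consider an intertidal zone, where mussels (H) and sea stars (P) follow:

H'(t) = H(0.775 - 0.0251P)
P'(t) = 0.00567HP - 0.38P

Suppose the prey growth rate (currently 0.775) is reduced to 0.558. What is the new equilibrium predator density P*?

At the interior fixed point, setting dH/dt = 0 with H > 0 fixes P* = (prey growth rate)/(HP coefficient) — independent of the other coefficients.
With the change, P* = 0.558/0.0251 = 22.2; it falls from 30.9.

P* ≈ 22.2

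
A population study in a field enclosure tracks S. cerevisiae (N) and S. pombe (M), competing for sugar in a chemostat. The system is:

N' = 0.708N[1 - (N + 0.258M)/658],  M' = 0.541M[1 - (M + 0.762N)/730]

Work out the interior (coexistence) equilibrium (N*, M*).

Setting both brackets to zero gives the nullclines N + 0.258M = 658 and 0.762N + M = 730.
Substituting M = 730 - 0.762N into the first: N(1 - 0.258·0.762) = 658 - 0.258·730.
So N* = 470/0.803 = 585, and then M* = 730 - 0.762·585 = 285.

N* ≈ 585, M* ≈ 285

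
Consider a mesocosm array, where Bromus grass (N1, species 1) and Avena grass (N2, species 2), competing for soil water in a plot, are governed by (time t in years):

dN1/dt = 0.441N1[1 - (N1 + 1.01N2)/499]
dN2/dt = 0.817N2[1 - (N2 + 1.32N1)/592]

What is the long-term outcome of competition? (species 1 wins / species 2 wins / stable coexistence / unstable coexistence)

unstable coexistence (outcome depends on initial conditions)

Compare the nullcline intercepts: K1/α12 = 499/1.01 = 494 < K2 = 592; K2/α21 = 592/1.32 = 448 < K1 = 499.
Since both are reversed, neither can invade when rare; the interior point is a saddle.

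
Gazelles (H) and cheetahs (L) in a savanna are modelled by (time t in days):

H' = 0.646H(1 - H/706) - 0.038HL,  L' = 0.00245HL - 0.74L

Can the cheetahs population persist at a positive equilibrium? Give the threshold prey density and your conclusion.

The predator equation gives dL/dt > 0 only when H > 0.74/0.00245 = 302.
Without the predator, H → K = 706. Since 706 > 302, the predator can invade and persist.

Threshold H = 302; K > 302, so yes, the predator persists.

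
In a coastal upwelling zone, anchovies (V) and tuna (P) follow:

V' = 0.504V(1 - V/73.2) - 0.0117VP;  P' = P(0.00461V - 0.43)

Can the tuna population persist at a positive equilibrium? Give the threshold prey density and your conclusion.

Threshold V = 93.3; K < 93.3, so no, the predator goes extinct.

The predator equation gives dP/dt > 0 only when V > 0.43/0.00461 = 93.3.
Without the predator, V → K = 73.2. Since 73.2 < 93.3, the predator cannot invade.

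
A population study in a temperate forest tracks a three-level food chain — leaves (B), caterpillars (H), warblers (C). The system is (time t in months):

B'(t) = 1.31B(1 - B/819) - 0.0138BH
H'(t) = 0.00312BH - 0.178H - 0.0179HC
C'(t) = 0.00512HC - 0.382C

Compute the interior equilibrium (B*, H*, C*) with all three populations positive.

B* ≈ 175, H* ≈ 74.6, C* ≈ 20.6

From dC/dt = 0: 0.00512H* = 0.382, so H* = 74.6.
From dB/dt = 0: 1.31(1 - B*/819) = 0.0138·74.6, giving B* = 819·(1 - 0.786) = 175.
From dH/dt = 0: 0.00312·175 - 0.178 = 0.0179C*, so C* = 0.369/0.0179 = 20.6.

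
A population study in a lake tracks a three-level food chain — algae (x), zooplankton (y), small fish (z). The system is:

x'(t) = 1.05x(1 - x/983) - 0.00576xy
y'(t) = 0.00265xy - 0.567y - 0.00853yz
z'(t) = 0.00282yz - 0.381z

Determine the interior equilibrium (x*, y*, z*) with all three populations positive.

x* ≈ 254, y* ≈ 135, z* ≈ 12.6

From dz/dt = 0: 0.00282y* = 0.381, so y* = 135.
From dx/dt = 0: 1.05(1 - x*/983) = 0.00576·135, giving x* = 983·(1 - 0.741) = 254.
From dy/dt = 0: 0.00265·254 - 0.567 = 0.00853z*, so z* = 0.107/0.00853 = 12.6.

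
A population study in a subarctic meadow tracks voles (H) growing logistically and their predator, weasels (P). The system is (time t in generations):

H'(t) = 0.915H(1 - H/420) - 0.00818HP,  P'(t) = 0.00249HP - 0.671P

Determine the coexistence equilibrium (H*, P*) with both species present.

H* ≈ 269, P* ≈ 40.1

From dP/dt = 0 with P > 0: 0.00249H* = 0.671, so H* = 269.
Substitute into dH/dt = 0: 0.915(1 - 269/420) = 0.00818P*.
The bracket is 0.358, giving P* = 0.328/0.00818 = 40.1.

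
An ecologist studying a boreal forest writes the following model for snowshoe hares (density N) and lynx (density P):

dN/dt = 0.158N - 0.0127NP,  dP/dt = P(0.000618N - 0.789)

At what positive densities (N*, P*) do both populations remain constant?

N* ≈ 1280, P* ≈ 12.4

Set dP/dt = 0 with P > 0: 0.000618N - 0.789 = 0, so N* = 0.789/0.000618 = 1280.
Set dN/dt = 0 with N > 0: 0.158 - 0.0127P = 0, so P* = 0.158/0.0127 = 12.4.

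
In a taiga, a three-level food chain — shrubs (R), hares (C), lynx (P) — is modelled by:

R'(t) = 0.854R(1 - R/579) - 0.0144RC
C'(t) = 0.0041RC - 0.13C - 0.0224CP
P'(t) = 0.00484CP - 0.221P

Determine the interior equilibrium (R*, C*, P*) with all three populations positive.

R* ≈ 133, C* ≈ 45.7, P* ≈ 18.6

From dP/dt = 0: 0.00484C* = 0.221, so C* = 45.7.
From dR/dt = 0: 0.854(1 - R*/579) = 0.0144·45.7, giving R* = 579·(1 - 0.77) = 133.
From dC/dt = 0: 0.0041·133 - 0.13 = 0.0224P*, so P* = 0.416/0.0224 = 18.6.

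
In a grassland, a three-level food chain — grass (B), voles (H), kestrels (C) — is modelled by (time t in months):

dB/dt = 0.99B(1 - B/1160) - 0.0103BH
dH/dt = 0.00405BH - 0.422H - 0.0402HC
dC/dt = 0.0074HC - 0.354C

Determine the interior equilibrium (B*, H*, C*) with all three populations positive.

From dC/dt = 0: 0.0074H* = 0.354, so H* = 47.8.
From dB/dt = 0: 0.99(1 - B*/1160) = 0.0103·47.8, giving B* = 1160·(1 - 0.498) = 583.
From dH/dt = 0: 0.00405·583 - 0.422 = 0.0402C*, so C* = 1.94/0.0402 = 48.2.

B* ≈ 583, H* ≈ 47.8, C* ≈ 48.2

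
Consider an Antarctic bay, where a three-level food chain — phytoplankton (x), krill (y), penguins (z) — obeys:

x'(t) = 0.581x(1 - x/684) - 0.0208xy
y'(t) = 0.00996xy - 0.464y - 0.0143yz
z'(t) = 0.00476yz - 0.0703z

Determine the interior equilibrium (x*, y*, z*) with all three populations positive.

x* ≈ 322, y* ≈ 14.8, z* ≈ 192

From dz/dt = 0: 0.00476y* = 0.0703, so y* = 14.8.
From dx/dt = 0: 0.581(1 - x*/684) = 0.0208·14.8, giving x* = 684·(1 - 0.529) = 322.
From dy/dt = 0: 0.00996·322 - 0.464 = 0.0143z*, so z* = 2.75/0.0143 = 192.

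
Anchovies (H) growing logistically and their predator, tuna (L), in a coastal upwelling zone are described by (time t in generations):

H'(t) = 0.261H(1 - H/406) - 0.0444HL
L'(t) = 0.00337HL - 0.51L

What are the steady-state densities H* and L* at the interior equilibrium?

H* ≈ 151, L* ≈ 3.69

From dL/dt = 0 with L > 0: 0.00337H* = 0.51, so H* = 151.
Substitute into dH/dt = 0: 0.261(1 - 151/406) = 0.0444L*.
The bracket is 0.627, giving L* = 0.164/0.0444 = 3.69.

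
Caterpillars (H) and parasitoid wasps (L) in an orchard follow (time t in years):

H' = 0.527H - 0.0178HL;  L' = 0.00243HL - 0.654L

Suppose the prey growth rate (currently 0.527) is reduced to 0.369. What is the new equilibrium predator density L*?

At the interior fixed point, setting dH/dt = 0 with H > 0 fixes L* = (prey growth rate)/(HL coefficient) — independent of the other coefficients.
With the change, L* = 0.369/0.0178 = 20.7; it falls from 29.6.

L* ≈ 20.7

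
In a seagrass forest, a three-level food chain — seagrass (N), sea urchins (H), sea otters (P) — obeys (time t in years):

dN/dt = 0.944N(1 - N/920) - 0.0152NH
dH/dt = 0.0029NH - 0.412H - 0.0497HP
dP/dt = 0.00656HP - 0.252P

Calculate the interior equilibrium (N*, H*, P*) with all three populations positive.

N* ≈ 351, H* ≈ 38.4, P* ≈ 12.2

From dP/dt = 0: 0.00656H* = 0.252, so H* = 38.4.
From dN/dt = 0: 0.944(1 - N*/920) = 0.0152·38.4, giving N* = 920·(1 - 0.619) = 351.
From dH/dt = 0: 0.0029·351 - 0.412 = 0.0497P*, so P* = 0.606/0.0497 = 12.2.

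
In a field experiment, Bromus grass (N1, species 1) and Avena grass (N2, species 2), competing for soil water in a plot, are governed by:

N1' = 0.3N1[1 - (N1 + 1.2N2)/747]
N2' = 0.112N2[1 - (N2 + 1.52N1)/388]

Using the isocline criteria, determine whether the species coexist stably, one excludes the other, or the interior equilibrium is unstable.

species 1 excludes species 2

Compare the nullcline intercepts: K1/α12 = 747/1.2 = 622 > K2 = 388; K2/α21 = 388/1.52 = 255 < K1 = 747.
Since the inequalities point opposite ways, species 1 can invade but species 2 cannot.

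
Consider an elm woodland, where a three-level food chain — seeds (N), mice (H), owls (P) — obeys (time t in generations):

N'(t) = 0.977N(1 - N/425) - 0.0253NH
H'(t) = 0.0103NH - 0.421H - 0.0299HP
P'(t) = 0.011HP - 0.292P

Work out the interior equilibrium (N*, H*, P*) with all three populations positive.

N* ≈ 133, H* ≈ 26.5, P* ≈ 31.7

From dP/dt = 0: 0.011H* = 0.292, so H* = 26.5.
From dN/dt = 0: 0.977(1 - N*/425) = 0.0253·26.5, giving N* = 425·(1 - 0.687) = 133.
From dH/dt = 0: 0.0103·133 - 0.421 = 0.0299P*, so P* = 0.947/0.0299 = 31.7.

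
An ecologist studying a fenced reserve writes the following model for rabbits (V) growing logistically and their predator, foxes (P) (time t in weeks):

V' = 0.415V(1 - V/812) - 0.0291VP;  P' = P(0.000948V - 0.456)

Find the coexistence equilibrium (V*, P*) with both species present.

V* ≈ 481, P* ≈ 5.81

From dP/dt = 0 with P > 0: 0.000948V* = 0.456, so V* = 481.
Substitute into dV/dt = 0: 0.415(1 - 481/812) = 0.0291P*.
The bracket is 0.408, giving P* = 0.169/0.0291 = 5.81.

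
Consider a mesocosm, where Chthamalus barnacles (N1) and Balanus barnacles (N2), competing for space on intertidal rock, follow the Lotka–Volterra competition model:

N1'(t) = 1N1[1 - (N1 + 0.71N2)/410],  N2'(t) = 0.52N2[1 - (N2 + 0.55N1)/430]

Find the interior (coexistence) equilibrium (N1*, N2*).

Setting both brackets to zero gives the nullclines N1 + 0.71N2 = 410 and 0.55N1 + N2 = 430.
Substituting N2 = 430 - 0.55N1 into the first: N1(1 - 0.71·0.55) = 410 - 0.71·430.
So N1* = 105/0.609 = 172, and then N2* = 430 - 0.55·172 = 336.

N1* ≈ 172, N2* ≈ 336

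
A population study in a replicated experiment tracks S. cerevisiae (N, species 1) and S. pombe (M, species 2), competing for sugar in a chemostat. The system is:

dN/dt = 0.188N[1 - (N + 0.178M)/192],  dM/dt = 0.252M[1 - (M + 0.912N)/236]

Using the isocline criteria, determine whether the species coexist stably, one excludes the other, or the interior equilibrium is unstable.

stable coexistence

Compare the nullcline intercepts: K1/α12 = 192/0.178 = 1080 > K2 = 236; K2/α21 = 236/0.912 = 259 > K1 = 192.
Since both inequalities hold, each species can invade when rare, so the interior equilibrium is stable.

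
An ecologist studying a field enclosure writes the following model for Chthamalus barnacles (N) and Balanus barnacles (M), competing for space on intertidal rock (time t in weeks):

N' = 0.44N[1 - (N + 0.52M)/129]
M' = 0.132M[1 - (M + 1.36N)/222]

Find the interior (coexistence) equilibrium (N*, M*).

Setting both brackets to zero gives the nullclines N + 0.52M = 129 and 1.36N + M = 222.
Substituting M = 222 - 1.36N into the first: N(1 - 0.52·1.36) = 129 - 0.52·222.
So N* = 13.6/0.293 = 46.3, and then M* = 222 - 1.36·46.3 = 159.

N* ≈ 46.3, M* ≈ 159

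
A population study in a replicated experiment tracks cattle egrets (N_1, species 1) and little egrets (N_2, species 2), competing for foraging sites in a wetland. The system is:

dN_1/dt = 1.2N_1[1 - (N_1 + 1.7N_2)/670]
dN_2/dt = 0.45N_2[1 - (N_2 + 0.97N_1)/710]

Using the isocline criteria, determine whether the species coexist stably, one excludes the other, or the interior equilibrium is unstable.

Compare the nullcline intercepts: K1/α12 = 670/1.7 = 394 < K2 = 710; K2/α21 = 710/0.97 = 732 > K1 = 670.
Since the inequalities point opposite ways, species 2 can invade but species 1 cannot.

species 2 excludes species 1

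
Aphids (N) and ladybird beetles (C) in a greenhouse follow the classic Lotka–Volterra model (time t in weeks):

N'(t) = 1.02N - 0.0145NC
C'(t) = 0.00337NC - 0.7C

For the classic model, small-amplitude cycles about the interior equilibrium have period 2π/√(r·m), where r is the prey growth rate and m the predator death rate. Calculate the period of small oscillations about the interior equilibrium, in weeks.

Here r = 1.02 and m = 0.7, so r·m = 0.714.
ω = √0.714 = 0.845 per week, hence T = 2π/ω ≈ 7.44 weeks.

T ≈ 7.44 weeks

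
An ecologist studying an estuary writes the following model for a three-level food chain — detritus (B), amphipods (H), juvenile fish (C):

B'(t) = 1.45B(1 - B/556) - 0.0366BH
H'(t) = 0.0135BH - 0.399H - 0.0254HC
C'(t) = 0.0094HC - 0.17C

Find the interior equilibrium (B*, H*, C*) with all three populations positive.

From dC/dt = 0: 0.0094H* = 0.17, so H* = 18.1.
From dB/dt = 0: 1.45(1 - B*/556) = 0.0366·18.1, giving B* = 556·(1 - 0.456) = 302.
From dH/dt = 0: 0.0135·302 - 0.399 = 0.0254C*, so C* = 3.68/0.0254 = 145.

B* ≈ 302, H* ≈ 18.1, C* ≈ 145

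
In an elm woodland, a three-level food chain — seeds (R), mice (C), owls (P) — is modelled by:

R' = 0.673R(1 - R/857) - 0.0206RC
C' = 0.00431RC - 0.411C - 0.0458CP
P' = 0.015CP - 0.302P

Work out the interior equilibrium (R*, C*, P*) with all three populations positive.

R* ≈ 329, C* ≈ 20.1, P* ≈ 22

From dP/dt = 0: 0.015C* = 0.302, so C* = 20.1.
From dR/dt = 0: 0.673(1 - R*/857) = 0.0206·20.1, giving R* = 857·(1 - 0.616) = 329.
From dC/dt = 0: 0.00431·329 - 0.411 = 0.0458P*, so P* = 1.01/0.0458 = 22.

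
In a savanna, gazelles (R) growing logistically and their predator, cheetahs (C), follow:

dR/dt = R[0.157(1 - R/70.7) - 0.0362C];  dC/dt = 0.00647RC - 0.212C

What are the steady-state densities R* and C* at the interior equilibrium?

R* ≈ 32.8, C* ≈ 2.33

From dC/dt = 0 with C > 0: 0.00647R* = 0.212, so R* = 32.8.
Substitute into dR/dt = 0: 0.157(1 - 32.8/70.7) = 0.0362C*.
The bracket is 0.537, giving C* = 0.0842/0.0362 = 2.33.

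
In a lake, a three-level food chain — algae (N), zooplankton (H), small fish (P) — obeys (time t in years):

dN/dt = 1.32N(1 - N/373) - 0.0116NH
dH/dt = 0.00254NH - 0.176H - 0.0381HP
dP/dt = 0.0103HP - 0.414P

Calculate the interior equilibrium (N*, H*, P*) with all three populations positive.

N* ≈ 241, H* ≈ 40.2, P* ≈ 11.5

From dP/dt = 0: 0.0103H* = 0.414, so H* = 40.2.
From dN/dt = 0: 1.32(1 - N*/373) = 0.0116·40.2, giving N* = 373·(1 - 0.353) = 241.
From dH/dt = 0: 0.00254·241 - 0.176 = 0.0381P*, so P* = 0.437/0.0381 = 11.5.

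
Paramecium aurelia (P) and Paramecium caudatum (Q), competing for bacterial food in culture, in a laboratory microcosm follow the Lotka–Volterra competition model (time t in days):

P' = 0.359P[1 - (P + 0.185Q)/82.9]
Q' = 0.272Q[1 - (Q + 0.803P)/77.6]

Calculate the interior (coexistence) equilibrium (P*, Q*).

P* ≈ 80.5, Q* ≈ 13

Setting both brackets to zero gives the nullclines P + 0.185Q = 82.9 and 0.803P + Q = 77.6.
Substituting Q = 77.6 - 0.803P into the first: P(1 - 0.185·0.803) = 82.9 - 0.185·77.6.
So P* = 68.5/0.851 = 80.5, and then Q* = 77.6 - 0.803·80.5 = 13.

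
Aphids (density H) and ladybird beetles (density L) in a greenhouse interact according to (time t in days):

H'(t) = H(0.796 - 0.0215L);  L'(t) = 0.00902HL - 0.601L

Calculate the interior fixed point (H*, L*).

H* ≈ 66.6, L* ≈ 37

Set dL/dt = 0 with L > 0: 0.00902H - 0.601 = 0, so H* = 0.601/0.00902 = 66.6.
Set dH/dt = 0 with H > 0: 0.796 - 0.0215L = 0, so L* = 0.796/0.0215 = 37.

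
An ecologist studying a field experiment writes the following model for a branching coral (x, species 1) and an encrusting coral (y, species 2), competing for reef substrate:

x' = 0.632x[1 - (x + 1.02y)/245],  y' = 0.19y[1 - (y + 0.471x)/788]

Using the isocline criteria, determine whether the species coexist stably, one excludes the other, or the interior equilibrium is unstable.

species 2 excludes species 1

Compare the nullcline intercepts: K1/α12 = 245/1.02 = 240 < K2 = 788; K2/α21 = 788/0.471 = 1670 > K1 = 245.
Since the inequalities point opposite ways, species 2 can invade but species 1 cannot.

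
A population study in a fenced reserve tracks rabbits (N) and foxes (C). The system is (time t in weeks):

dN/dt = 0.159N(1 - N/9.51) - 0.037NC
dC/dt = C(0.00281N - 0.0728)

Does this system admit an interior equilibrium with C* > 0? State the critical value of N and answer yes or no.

Threshold N = 25.9; K < 25.9, so no, the predator goes extinct.

The predator equation gives dC/dt > 0 only when N > 0.0728/0.00281 = 25.9.
Without the predator, N → K = 9.51. Since 9.51 < 25.9, the predator cannot invade.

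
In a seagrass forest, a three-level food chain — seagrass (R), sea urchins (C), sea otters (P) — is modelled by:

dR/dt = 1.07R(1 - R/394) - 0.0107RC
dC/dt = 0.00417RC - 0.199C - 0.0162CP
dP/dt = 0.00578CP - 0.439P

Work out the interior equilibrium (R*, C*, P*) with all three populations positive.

R* ≈ 94.8, C* ≈ 76, P* ≈ 12.1

From dP/dt = 0: 0.00578C* = 0.439, so C* = 76.
From dR/dt = 0: 1.07(1 - R*/394) = 0.0107·76, giving R* = 394·(1 - 0.76) = 94.8.
From dC/dt = 0: 0.00417·94.8 - 0.199 = 0.0162P*, so P* = 0.196/0.0162 = 12.1.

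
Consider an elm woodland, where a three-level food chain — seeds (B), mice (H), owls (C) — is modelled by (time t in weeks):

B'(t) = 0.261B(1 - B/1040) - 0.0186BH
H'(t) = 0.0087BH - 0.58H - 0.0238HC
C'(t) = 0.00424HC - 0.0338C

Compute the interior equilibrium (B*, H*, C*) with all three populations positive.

B* ≈ 449, H* ≈ 7.97, C* ≈ 140

From dC/dt = 0: 0.00424H* = 0.0338, so H* = 7.97.
From dB/dt = 0: 0.261(1 - B*/1040) = 0.0186·7.97, giving B* = 1040·(1 - 0.568) = 449.
From dH/dt = 0: 0.0087·449 - 0.58 = 0.0238C*, so C* = 3.33/0.0238 = 140.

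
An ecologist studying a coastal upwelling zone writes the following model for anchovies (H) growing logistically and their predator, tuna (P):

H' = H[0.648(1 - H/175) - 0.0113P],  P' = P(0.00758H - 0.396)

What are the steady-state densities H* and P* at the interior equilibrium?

From dP/dt = 0 with P > 0: 0.00758H* = 0.396, so H* = 52.2.
Substitute into dH/dt = 0: 0.648(1 - 52.2/175) = 0.0113P*.
The bracket is 0.701, giving P* = 0.455/0.0113 = 40.2.

H* ≈ 52.2, P* ≈ 40.2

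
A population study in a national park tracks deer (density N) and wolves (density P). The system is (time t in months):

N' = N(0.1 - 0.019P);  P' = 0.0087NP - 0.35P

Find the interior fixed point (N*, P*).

Set dP/dt = 0 with P > 0: 0.0087N - 0.35 = 0, so N* = 0.35/0.0087 = 40.2.
Set dN/dt = 0 with N > 0: 0.1 - 0.019P = 0, so P* = 0.1/0.019 = 5.26.

N* ≈ 40.2, P* ≈ 5.26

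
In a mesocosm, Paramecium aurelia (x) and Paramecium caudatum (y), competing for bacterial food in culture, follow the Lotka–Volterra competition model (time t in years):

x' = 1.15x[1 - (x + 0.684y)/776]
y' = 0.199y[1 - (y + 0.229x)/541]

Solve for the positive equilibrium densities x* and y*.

Setting both brackets to zero gives the nullclines x + 0.684y = 776 and 0.229x + y = 541.
Substituting y = 541 - 0.229x into the first: x(1 - 0.684·0.229) = 776 - 0.684·541.
So x* = 406/0.843 = 481, and then y* = 541 - 0.229·481 = 431.

x* ≈ 481, y* ≈ 431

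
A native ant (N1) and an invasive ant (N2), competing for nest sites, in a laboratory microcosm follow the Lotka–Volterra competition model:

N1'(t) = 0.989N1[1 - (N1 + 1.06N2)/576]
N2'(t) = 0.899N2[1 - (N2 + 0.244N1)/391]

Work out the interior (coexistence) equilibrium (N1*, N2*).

N1* ≈ 218, N2* ≈ 338

Setting both brackets to zero gives the nullclines N1 + 1.06N2 = 576 and 0.244N1 + N2 = 391.
Substituting N2 = 391 - 0.244N1 into the first: N1(1 - 1.06·0.244) = 576 - 1.06·391.
So N1* = 162/0.741 = 218, and then N2* = 391 - 0.244·218 = 338.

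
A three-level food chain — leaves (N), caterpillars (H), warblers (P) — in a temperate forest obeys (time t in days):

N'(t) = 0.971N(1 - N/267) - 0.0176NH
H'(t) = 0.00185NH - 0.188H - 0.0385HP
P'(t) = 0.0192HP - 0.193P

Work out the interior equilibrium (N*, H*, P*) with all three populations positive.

N* ≈ 218, H* ≈ 10.1, P* ≈ 5.61

From dP/dt = 0: 0.0192H* = 0.193, so H* = 10.1.
From dN/dt = 0: 0.971(1 - N*/267) = 0.0176·10.1, giving N* = 267·(1 - 0.182) = 218.
From dH/dt = 0: 0.00185·218 - 0.188 = 0.0385P*, so P* = 0.216/0.0385 = 5.61.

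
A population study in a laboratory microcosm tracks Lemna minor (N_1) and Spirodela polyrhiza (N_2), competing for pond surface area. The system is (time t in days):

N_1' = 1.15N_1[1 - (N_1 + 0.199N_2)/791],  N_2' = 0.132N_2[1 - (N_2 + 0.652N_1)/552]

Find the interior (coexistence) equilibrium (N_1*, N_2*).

N_1* ≈ 783, N_2* ≈ 41.7

Setting both brackets to zero gives the nullclines N_1 + 0.199N_2 = 791 and 0.652N_1 + N_2 = 552.
Substituting N_2 = 552 - 0.652N_1 into the first: N_1(1 - 0.199·0.652) = 791 - 0.199·552.
So N_1* = 681/0.87 = 783, and then N_2* = 552 - 0.652·783 = 41.7.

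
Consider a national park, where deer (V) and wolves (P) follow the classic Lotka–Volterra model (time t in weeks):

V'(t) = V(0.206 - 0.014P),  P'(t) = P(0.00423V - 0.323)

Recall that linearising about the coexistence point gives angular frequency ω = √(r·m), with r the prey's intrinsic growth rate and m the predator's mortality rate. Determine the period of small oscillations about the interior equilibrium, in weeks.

T ≈ 24.4 weeks

Here r = 0.206 and m = 0.323, so r·m = 0.0665.
ω = √0.0665 = 0.258 per week, hence T = 2π/ω ≈ 24.4 weeks.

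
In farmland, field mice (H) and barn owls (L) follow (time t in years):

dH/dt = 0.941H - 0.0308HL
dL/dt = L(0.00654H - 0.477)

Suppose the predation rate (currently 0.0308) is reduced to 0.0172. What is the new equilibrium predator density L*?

L* ≈ 54.7

At the interior fixed point, setting dH/dt = 0 with H > 0 fixes L* = (prey growth rate)/(HL coefficient) — independent of the other coefficients.
With the change, L* = 0.941/0.0172 = 54.7; it rises from 30.6.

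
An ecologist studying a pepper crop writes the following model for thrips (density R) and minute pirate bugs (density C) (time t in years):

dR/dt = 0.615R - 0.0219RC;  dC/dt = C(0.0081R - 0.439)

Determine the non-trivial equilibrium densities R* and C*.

R* ≈ 54.2, C* ≈ 28.1

Set dC/dt = 0 with C > 0: 0.0081R - 0.439 = 0, so R* = 0.439/0.0081 = 54.2.
Set dR/dt = 0 with R > 0: 0.615 - 0.0219C = 0, so C* = 0.615/0.0219 = 28.1.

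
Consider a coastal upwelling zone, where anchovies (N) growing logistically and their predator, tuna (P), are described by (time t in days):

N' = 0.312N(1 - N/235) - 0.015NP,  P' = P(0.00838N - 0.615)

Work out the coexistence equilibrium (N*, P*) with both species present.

From dP/dt = 0 with P > 0: 0.00838N* = 0.615, so N* = 73.4.
Substitute into dN/dt = 0: 0.312(1 - 73.4/235) = 0.015P*.
The bracket is 0.688, giving P* = 0.215/0.015 = 14.3.

N* ≈ 73.4, P* ≈ 14.3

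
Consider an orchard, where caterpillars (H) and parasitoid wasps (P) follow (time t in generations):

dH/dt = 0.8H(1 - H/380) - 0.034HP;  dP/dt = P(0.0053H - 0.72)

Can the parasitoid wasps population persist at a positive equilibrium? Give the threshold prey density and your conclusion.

The predator equation gives dP/dt > 0 only when H > 0.72/0.0053 = 136.
Without the predator, H → K = 380. Since 380 > 136, the predator can invade and persist.

Threshold H = 136; K > 136, so yes, the predator persists.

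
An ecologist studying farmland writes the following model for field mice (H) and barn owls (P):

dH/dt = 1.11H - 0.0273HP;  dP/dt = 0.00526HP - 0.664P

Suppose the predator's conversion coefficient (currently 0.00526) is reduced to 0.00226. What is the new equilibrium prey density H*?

At the interior fixed point, setting dP/dt = 0 with P > 0 fixes H* = (predator death rate)/(HP coefficient) — independent of the other coefficients.
With the change, H* = 0.664/0.00226 = 294; it rises from 126.

H* ≈ 294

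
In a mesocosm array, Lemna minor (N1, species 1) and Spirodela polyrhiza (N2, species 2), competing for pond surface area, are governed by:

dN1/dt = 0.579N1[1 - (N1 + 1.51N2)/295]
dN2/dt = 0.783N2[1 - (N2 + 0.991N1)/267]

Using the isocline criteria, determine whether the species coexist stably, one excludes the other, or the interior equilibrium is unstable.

Compare the nullcline intercepts: K1/α12 = 295/1.51 = 195 < K2 = 267; K2/α21 = 267/0.991 = 269 < K1 = 295.
Since both are reversed, neither can invade when rare; the interior point is a saddle.

unstable coexistence (outcome depends on initial conditions)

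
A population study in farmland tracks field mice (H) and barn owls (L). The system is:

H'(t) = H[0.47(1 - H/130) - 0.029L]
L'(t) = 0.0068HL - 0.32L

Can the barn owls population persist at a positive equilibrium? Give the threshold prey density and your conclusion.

The predator equation gives dL/dt > 0 only when H > 0.32/0.0068 = 47.1.
Without the predator, H → K = 130. Since 130 > 47.1, the predator can invade and persist.

Threshold H = 47.1; K > 47.1, so yes, the predator persists.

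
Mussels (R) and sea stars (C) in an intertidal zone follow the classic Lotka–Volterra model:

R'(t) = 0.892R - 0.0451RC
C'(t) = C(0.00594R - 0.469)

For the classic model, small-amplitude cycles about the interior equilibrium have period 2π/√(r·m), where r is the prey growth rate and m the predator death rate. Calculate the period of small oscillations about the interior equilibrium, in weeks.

T ≈ 9.71 weeks

Here r = 0.892 and m = 0.469, so r·m = 0.418.
ω = √0.418 = 0.647 per week, hence T = 2π/ω ≈ 9.71 weeks.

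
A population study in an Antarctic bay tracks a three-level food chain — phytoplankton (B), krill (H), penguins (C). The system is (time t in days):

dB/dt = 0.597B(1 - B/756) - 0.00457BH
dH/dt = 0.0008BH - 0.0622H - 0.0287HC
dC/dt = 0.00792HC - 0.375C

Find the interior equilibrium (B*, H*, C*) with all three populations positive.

B* ≈ 482, H* ≈ 47.3, C* ≈ 11.3

From dC/dt = 0: 0.00792H* = 0.375, so H* = 47.3.
From dB/dt = 0: 0.597(1 - B*/756) = 0.00457·47.3, giving B* = 756·(1 - 0.362) = 482.
From dH/dt = 0: 0.0008·482 - 0.0622 = 0.0287C*, so C* = 0.323/0.0287 = 11.3.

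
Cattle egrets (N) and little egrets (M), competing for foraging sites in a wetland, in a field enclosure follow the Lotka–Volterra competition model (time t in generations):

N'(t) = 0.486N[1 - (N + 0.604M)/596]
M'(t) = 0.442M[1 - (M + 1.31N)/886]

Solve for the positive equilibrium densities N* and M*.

N* ≈ 292, M* ≈ 504

Setting both brackets to zero gives the nullclines N + 0.604M = 596 and 1.31N + M = 886.
Substituting M = 886 - 1.31N into the first: N(1 - 0.604·1.31) = 596 - 0.604·886.
So N* = 60.9/0.209 = 292, and then M* = 886 - 1.31·292 = 504.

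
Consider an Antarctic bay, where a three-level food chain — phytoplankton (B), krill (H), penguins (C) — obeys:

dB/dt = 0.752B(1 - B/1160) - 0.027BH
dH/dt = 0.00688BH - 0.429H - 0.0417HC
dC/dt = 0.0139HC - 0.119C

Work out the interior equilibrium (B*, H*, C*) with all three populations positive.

From dC/dt = 0: 0.0139H* = 0.119, so H* = 8.56.
From dB/dt = 0: 0.752(1 - B*/1160) = 0.027·8.56, giving B* = 1160·(1 - 0.307) = 803.
From dH/dt = 0: 0.00688·803 - 0.429 = 0.0417C*, so C* = 5.1/0.0417 = 122.

B* ≈ 803, H* ≈ 8.56, C* ≈ 122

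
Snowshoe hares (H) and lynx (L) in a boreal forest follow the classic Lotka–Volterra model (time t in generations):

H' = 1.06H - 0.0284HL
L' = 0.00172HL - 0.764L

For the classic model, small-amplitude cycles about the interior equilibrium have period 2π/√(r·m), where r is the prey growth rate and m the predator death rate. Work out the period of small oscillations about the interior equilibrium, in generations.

T ≈ 6.98 generations

Here r = 1.06 and m = 0.764, so r·m = 0.81.
ω = √0.81 = 0.9 per generation, hence T = 2π/ω ≈ 6.98 generations.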